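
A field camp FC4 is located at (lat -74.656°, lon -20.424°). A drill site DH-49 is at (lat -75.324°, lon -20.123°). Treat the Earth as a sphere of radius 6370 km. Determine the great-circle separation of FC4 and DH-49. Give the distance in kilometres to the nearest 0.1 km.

Δφ = -0.6680°,  Δλ = 0.3010°
a = sin²(Δφ/2) + cos φ₁ cos φ₂ sin²(Δλ/2) = 0.000034
c = 2·arcsin(√a) = 0.011738 rad = 0.6725°
d = R·c = 6370 × 0.011738 = 74.8 km

74.8 km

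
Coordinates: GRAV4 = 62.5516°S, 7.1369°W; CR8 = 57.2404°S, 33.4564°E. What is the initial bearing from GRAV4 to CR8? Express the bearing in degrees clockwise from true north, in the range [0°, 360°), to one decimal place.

93.7°

Δλ = 40.5933°
y = sin Δλ · cos φ₂ = 0.352096
x = cos φ₁ sin φ₂ − sin φ₁ cos φ₂ cos Δλ = -0.022996
θ = atan2(y, x) = 93.7368° → 93.7368° (mod 360°)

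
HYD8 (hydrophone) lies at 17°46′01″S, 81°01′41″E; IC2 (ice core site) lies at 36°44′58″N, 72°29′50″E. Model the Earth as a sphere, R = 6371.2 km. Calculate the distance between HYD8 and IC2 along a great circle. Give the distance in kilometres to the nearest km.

6128 km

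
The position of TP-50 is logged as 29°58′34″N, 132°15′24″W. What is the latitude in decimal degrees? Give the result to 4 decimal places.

29° + 58′/60 + 34″/3600 = 29 + 0.96667 + 0.00944 = 29.9761°

29.9761°N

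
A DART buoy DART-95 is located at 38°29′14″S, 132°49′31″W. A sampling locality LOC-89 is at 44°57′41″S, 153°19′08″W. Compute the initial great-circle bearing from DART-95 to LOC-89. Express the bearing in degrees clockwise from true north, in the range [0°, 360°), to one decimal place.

DART-95: φ = -38.48722°, λ = -132.82528°
LOC-89: φ = -44.96139°, λ = -153.31889°
Δλ = -20.4936°
y = sin Δλ · cos φ₂ = -0.247727
x = cos φ₁ sin φ₂ − sin φ₁ cos φ₂ cos Δλ = -0.140625
θ = atan2(y, x) = -119.5819° → 240.4181° (mod 360°)

240.4°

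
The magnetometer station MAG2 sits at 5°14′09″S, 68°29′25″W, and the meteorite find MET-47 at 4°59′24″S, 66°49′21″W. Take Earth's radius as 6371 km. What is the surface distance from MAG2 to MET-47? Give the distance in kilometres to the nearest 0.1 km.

MAG2: φ = -5.23583°, λ = -68.49028°
MET-47: φ = -4.99000°, λ = -66.82250°
Δφ = 0.2458°,  Δλ = 1.6678°
a = sin²(Δφ/2) + cos φ₁ cos φ₂ sin²(Δλ/2) = 0.000215
c = 2·arcsin(√a) = 0.029308 rad = 1.6792°
d = R·c = 6371 × 0.029308 = 186.7 km

186.7 km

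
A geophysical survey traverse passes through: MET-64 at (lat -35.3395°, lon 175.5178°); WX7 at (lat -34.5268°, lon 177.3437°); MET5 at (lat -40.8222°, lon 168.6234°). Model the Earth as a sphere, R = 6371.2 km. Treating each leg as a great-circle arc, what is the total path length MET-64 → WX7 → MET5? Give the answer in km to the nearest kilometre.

MET-64→WX7: c = 0.029727 rad, d = 189.40 km
WX7→MET5: c = 0.162889 rad, d = 1037.80 km
Total = 189.40 + 1037.80 = 1227.20 km

1227 km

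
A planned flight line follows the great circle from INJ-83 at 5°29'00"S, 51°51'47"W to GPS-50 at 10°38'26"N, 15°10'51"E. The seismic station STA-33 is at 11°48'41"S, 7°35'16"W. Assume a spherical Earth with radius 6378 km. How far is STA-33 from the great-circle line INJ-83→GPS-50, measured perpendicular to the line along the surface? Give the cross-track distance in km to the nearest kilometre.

INJ-83: φ = -5.48333°, λ = -51.86306°
GPS-50: φ = +10.64056°, λ = +15.18083°
STA-33: φ = -11.81139°, λ = -7.58778°
δ₁₃ = central angle INJ-83→STA-33 = 0.771040 rad  (haversine)
θ₁₃ = bearing INJ-83→STA-33 = 101.320°,  θ₁₂ = bearing INJ-83→GPS-50 = 76.311°
dₓₜ = R·arcsin(sin δ₁₃ · sin(θ₁₃ − θ₁₂)) = 6378·arcsin(0.69688·sin(25.009°)) = 1907.350 km
|dₓₜ| = 1907.350 km

1907 km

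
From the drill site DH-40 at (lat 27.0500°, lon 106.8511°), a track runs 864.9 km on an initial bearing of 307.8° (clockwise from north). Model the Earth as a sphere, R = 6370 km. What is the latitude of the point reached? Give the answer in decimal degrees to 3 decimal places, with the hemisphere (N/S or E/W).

31.633°N

δ = d/R = 864.9/6370 = 0.135777 rad
φ₂ = arcsin(sin φ₁ cos δ + cos φ₁ sin δ cos θ)
   = arcsin(0.45477·0.99080 + 0.89061·0.13536·0.61291) = 31.63259°
λ₂ = λ₁ + atan2(sin θ sin δ cos φ₁, cos δ − sin φ₁ sin φ₂) = 99.63460°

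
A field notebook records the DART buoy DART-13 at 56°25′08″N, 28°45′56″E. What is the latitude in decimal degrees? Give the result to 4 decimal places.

56° + 25′/60 + 8″/3600 = 56 + 0.41667 + 0.00222 = 56.4189°

56.4189°N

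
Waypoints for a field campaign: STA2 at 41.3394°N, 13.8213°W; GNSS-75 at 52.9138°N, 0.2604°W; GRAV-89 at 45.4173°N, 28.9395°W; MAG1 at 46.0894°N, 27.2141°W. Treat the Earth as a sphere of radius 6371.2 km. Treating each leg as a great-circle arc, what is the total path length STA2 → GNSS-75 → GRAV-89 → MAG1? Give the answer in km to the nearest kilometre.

STA2→GNSS-75: c = 0.257448 rad, d = 1640.25 km
GNSS-75→GRAV-89: c = 0.349554 rad, d = 2227.08 km
GRAV-89→MAG1: c = 0.024064 rad, d = 153.32 km
Total = 1640.25 + 2227.08 + 153.32 = 4020.65 km

4021 km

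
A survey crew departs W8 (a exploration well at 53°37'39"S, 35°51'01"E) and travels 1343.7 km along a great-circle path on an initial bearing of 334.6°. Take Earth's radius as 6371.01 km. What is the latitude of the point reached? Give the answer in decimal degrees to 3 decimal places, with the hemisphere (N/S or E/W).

42.469°S

W8: φ = -53.62750°, λ = +35.85028°
δ = d/R = 1343.7/6371.01 = 0.210908 rad
φ₂ = arcsin(sin φ₁ cos δ + cos φ₁ sin δ cos θ)
   = arcsin(-0.80518·0.97784 + 0.59303·0.20935·0.90334) = -42.46869°
λ₂ = λ₁ + atan2(sin θ sin δ cos φ₁, cos δ − sin φ₁ sin φ₂) = 28.85807°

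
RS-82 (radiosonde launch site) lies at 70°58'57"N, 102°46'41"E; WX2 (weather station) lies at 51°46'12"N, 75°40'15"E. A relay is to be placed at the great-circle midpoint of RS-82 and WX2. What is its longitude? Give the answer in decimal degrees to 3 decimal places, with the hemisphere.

RS-82: φ = +70.98250°, λ = +102.77806°
WX2: φ = +51.77000°, λ = +75.67083°
Bx = cos φ₂ cos Δλ = 0.550846,  By = cos φ₂ sin Δλ = -0.281970
φₘ = atan2(sin φ₁ + sin φ₂, √((cos φ₁ + Bx)² + By²)) = 61.98535°
λₘ = λ₁ + atan2(By, cos φ₁ + Bx) = 84.94896°

84.949°E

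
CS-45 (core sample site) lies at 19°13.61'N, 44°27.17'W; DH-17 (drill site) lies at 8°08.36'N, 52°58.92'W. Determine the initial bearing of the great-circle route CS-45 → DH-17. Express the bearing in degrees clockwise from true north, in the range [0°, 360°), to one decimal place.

CS-45: φ = +19.22683°, λ = -44.45283°
DH-17: φ = +8.13933°, λ = -52.98200°
Δλ = -8.5292°
y = sin Δλ · cos φ₂ = -0.146819
x = cos φ₁ sin φ₂ − sin φ₁ cos φ₂ cos Δλ = -0.188703
θ = atan2(y, x) = -142.1155° → 217.8845° (mod 360°)

217.9°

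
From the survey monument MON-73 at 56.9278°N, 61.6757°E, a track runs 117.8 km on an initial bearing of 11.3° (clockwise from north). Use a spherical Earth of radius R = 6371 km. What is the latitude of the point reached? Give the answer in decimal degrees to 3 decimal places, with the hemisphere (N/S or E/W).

57.966°N

δ = d/R = 117.8/6371 = 0.018490 rad
φ₂ = arcsin(sin φ₁ cos δ + cos φ₁ sin δ cos θ)
   = arcsin(0.83798·0.99983 + 0.54570·0.01849·0.98061) = 57.96607°
λ₂ = λ₁ + atan2(sin θ sin δ cos φ₁, cos δ − sin φ₁ sin φ₂) = 62.06704°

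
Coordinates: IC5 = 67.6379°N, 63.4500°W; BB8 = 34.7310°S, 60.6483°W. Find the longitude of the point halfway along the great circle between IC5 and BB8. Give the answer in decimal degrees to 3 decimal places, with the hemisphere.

Bx = cos φ₂ cos Δλ = 0.820854,  By = cos φ₂ sin Δλ = 0.040171
φₘ = atan2(sin φ₁ + sin φ₂, √((cos φ₁ + Bx)² + By²)) = 16.45748°
λₘ = λ₁ + atan2(By, cos φ₁ + Bx) = -61.53479°

61.535°W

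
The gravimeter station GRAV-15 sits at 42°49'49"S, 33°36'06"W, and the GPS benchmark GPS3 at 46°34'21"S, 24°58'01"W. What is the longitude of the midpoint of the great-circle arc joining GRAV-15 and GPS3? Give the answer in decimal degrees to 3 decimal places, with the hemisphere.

29.424°W

GRAV-15: φ = -42.83028°, λ = -33.60167°
GPS3: φ = -46.57250°, λ = -24.96694°
Bx = cos φ₂ cos Δλ = 0.679644,  By = cos φ₂ sin Δλ = 0.103208
φₘ = atan2(sin φ₁ + sin φ₂, √((cos φ₁ + Bx)² + By²)) = -44.78271°
λₘ = λ₁ + atan2(By, cos φ₁ + Bx) = -29.42415°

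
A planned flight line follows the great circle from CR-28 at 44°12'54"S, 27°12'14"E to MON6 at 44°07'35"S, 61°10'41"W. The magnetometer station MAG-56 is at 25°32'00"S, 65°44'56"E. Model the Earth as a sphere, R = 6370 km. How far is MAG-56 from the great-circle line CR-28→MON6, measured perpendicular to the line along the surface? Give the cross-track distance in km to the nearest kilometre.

CR-28: φ = -44.21500°, λ = +27.20389°
MON6: φ = -44.12639°, λ = -61.17806°
MAG-56: φ = -25.53333°, λ = +65.74889°
δ₁₃ = central angle CR-28→MAG-56 = 0.632752 rad  (haversine)
θ₁₃ = bearing CR-28→MAG-56 = 71.952°,  θ₁₂ = bearing CR-28→MON6 = 235.950°
dₓₜ = R·arcsin(sin δ₁₃ · sin(θ₁₃ − θ₁₂)) = 6370·arcsin(0.59137·sin(-163.998°)) = -1043.131 km
|dₓₜ| = 1043.131 km

1043 km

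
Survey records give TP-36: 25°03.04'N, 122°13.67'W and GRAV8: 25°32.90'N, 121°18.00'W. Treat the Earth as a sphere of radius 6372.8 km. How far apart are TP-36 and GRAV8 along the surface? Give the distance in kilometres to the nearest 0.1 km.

108.5 km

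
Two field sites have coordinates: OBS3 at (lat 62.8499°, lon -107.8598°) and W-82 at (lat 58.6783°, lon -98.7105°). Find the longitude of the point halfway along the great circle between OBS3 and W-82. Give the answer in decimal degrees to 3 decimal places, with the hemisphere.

102.987°W

Bx = cos φ₂ cos Δλ = 0.513229,  By = cos φ₂ sin Δλ = 0.082659
φₘ = atan2(sin φ₁ + sin φ₂, √((cos φ₁ + Bx)² + By²)) = 60.84162°
λₘ = λ₁ + atan2(By, cos φ₁ + Bx) = -102.98684°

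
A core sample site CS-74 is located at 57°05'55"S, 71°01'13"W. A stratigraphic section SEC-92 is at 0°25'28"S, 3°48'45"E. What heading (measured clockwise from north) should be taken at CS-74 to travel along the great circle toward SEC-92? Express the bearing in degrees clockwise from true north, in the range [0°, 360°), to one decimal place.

77.4°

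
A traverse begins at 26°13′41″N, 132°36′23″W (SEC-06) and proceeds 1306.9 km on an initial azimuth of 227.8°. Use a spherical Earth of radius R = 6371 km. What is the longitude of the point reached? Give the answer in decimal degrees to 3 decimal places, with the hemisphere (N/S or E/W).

SEC-06: φ = +26.22806°, λ = -132.60639°
δ = d/R = 1306.9/6371 = 0.205133 rad
φ₂ = arcsin(sin φ₁ cos δ + cos φ₁ sin δ cos θ)
   = arcsin(0.44195·0.97903 + 0.89704·0.20370·-0.67172) = 18.05557°
λ₂ = λ₁ + atan2(sin θ sin δ cos φ₁, cos δ − sin φ₁ sin φ₂) = -141.73873°

141.739°W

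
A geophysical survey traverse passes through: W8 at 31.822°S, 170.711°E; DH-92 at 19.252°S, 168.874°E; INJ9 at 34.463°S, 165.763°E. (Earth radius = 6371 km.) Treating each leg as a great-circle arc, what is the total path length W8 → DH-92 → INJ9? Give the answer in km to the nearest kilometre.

W8→DH-92: c = 0.221274 rad, d = 1409.74 km
DH-92→INJ9: c = 0.269820 rad, d = 1719.02 km
Total = 1409.74 + 1719.02 = 3128.76 km

3129 km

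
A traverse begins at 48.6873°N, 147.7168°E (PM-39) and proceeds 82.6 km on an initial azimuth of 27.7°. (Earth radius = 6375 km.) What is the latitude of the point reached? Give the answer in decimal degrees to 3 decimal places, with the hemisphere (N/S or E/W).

δ = d/R = 82.6/6375 = 0.012957 rad
φ₂ = arcsin(sin φ₁ cos δ + cos φ₁ sin δ cos θ)
   = arcsin(0.75112·0.99992 + 0.66017·0.01296·0.88539) = 49.34339°
λ₂ = λ₁ + atan2(sin θ sin δ cos φ₁, cos δ − sin φ₁ sin φ₂) = 148.24645°

49.343°N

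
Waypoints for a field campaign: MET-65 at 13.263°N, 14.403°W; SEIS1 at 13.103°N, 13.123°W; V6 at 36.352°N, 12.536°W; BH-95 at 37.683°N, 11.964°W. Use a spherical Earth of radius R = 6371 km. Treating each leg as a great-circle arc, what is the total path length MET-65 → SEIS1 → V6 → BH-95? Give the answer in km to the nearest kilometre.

2882 km

MET-65→SEIS1: c = 0.021930 rad, d = 139.72 km
SEIS1→V6: c = 0.405876 rad, d = 2585.84 km
V6→BH-95: c = 0.024560 rad, d = 156.47 km
Total = 139.72 + 2585.84 + 156.47 = 2882.02 km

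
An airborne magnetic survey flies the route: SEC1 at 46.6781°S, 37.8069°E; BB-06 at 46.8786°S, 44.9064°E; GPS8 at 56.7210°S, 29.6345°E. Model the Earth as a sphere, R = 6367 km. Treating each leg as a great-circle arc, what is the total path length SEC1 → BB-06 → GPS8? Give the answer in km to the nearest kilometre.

2050 km

SEC1→BB-06: c = 0.084899 rad, d = 540.55 km
BB-06→GPS8: c = 0.237043 rad, d = 1509.25 km
Total = 540.55 + 1509.25 = 2049.81 km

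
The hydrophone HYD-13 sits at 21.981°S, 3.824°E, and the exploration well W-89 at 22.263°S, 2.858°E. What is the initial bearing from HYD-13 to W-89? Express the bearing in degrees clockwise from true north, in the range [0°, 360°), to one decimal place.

Δλ = -0.9660°
y = sin Δλ · cos φ₂ = -0.015602
x = cos φ₁ sin φ₂ − sin φ₁ cos φ₂ cos Δλ = -0.004971
θ = atan2(y, x) = -107.6724° → 252.3276° (mod 360°)

252.3°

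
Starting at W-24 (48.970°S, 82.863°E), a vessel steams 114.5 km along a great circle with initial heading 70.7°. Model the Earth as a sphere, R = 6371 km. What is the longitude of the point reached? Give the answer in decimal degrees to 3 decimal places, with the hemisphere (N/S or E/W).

84.333°E

δ = d/R = 114.5/6371 = 0.017972 rad
φ₂ = arcsin(sin φ₁ cos δ + cos φ₁ sin δ cos θ)
   = arcsin(-0.75437·0.99984 + 0.65645·0.01797·0.33051) = -48.62027°
λ₂ = λ₁ + atan2(sin θ sin δ cos φ₁, cos δ − sin φ₁ sin φ₂) = 84.33326°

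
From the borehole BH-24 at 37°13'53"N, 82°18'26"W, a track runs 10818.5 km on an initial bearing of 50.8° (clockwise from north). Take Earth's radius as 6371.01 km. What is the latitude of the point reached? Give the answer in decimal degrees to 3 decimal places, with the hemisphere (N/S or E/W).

24.983°N

BH-24: φ = +37.23139°, λ = -82.30722°
δ = d/R = 10818.5/6371.01 = 1.698082 rad
φ₂ = arcsin(sin φ₁ cos δ + cos φ₁ sin δ cos θ)
   = arcsin(0.60504·-0.12694 + 0.79620·0.99191·0.63203) = 24.98273°
λ₂ = λ₁ + atan2(sin θ sin δ cos φ₁, cos δ − sin φ₁ sin φ₂) = 39.69580°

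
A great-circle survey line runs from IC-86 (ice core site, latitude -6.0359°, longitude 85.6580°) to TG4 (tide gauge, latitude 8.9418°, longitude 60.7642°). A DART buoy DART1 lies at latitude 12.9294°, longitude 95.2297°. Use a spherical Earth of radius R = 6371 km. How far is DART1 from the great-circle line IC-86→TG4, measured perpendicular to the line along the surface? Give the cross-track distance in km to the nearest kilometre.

δ₁₃ = central angle IC-86→DART1 = 0.370291 rad  (haversine)
θ₁₃ = bearing IC-86→DART1 = 26.605°,  θ₁₂ = bearing IC-86→TG4 = 300.893°
dₓₜ = R·arcsin(sin δ₁₃ · sin(θ₁₃ − θ₁₂)) = 6371·arcsin(0.36189·sin(-274.288°)) = 2352.204 km
|dₓₜ| = 2352.204 km

2352 km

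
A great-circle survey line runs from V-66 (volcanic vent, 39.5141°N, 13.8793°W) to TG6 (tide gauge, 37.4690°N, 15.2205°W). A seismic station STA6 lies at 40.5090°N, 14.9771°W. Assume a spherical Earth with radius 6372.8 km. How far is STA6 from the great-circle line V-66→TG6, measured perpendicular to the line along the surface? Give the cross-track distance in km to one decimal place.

133.8 km

δ₁₃ = central angle V-66→STA6 = 0.022734 rad  (haversine)
θ₁₃ = bearing V-66→STA6 = 320.150°,  θ₁₂ = bearing V-66→TG6 = 207.591°
dₓₜ = R·arcsin(sin δ₁₃ · sin(θ₁₃ − θ₁₂)) = 6372.8·arcsin(0.02273·sin(112.558°)) = 133.796 km
|dₓₜ| = 133.796 km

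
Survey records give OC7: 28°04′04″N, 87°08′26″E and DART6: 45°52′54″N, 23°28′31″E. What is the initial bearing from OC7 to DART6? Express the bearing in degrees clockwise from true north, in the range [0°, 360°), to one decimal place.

308.0°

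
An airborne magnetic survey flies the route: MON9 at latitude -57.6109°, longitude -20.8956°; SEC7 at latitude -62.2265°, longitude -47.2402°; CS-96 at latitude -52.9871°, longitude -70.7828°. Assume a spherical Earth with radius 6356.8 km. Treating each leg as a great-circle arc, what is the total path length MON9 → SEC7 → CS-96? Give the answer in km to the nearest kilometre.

3258 km

MON9→SEC7: c = 0.242115 rad, d = 1539.08 km
SEC7→CS-96: c = 0.270352 rad, d = 1718.58 km
Total = 1539.08 + 1718.58 = 3257.65 km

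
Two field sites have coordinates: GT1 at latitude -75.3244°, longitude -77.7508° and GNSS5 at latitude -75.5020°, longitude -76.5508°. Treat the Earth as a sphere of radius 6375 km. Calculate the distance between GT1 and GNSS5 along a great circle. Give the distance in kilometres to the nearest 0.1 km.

39.0 km

Δφ = -0.1776°,  Δλ = 1.2000°
a = sin²(Δφ/2) + cos φ₁ cos φ₂ sin²(Δλ/2) = 0.000009
c = 2·arcsin(√a) = 0.006118 rad = 0.3505°
d = R·c = 6375 × 0.006118 = 39.0 km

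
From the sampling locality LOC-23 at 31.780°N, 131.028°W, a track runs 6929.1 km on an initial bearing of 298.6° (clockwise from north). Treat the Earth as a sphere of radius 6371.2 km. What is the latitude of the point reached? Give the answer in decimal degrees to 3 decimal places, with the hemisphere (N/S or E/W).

37.232°N

δ = d/R = 6929.1/6371.2 = 1.087566 rad
φ₂ = arcsin(sin φ₁ cos δ + cos φ₁ sin δ cos θ)
   = arcsin(0.52666·0.46464 + 0.85008·0.88550·0.47869) = 37.23167°
λ₂ = λ₁ + atan2(sin θ sin δ cos φ₁, cos δ − sin φ₁ sin φ₂) = 151.42869°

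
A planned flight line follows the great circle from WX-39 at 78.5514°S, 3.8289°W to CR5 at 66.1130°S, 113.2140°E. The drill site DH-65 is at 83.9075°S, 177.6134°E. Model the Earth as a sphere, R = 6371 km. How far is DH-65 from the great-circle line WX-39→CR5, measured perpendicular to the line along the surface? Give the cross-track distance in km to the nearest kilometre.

δ₁₃ = central angle WX-39→DH-65 = 0.306128 rad  (haversine)
θ₁₃ = bearing WX-39→DH-65 = 180.508°,  θ₁₂ = bearing WX-39→CR5 = 135.101°
dₓₜ = R·arcsin(sin δ₁₃ · sin(θ₁₃ − θ₁₂)) = 6371·arcsin(0.30137·sin(45.407°)) = 1377.994 km
|dₓₜ| = 1377.994 km

1378 km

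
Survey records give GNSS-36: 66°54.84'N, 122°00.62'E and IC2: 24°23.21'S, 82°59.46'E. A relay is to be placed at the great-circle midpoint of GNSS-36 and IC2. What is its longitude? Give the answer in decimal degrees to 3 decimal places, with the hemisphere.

GNSS-36: φ = +66.91400°, λ = +122.01033°
IC2: φ = -24.38683°, λ = +82.99100°
Bx = cos φ₂ cos Δλ = 0.707614,  By = cos φ₂ sin Δλ = -0.573410
φₘ = atan2(sin φ₁ + sin φ₂, √((cos φ₁ + Bx)² + By²)) = 22.23520°
λₘ = λ₁ + atan2(By, cos φ₁ + Bx) = 94.47227°

94.472°E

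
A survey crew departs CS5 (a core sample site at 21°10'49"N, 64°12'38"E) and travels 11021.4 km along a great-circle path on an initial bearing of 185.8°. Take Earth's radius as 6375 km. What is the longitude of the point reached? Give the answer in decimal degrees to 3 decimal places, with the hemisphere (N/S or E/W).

38.602°E

CS5: φ = +21.18028°, λ = +64.21056°
δ = d/R = 11021.4/6375 = 1.728847 rad
φ₂ = arcsin(sin φ₁ cos δ + cos φ₁ sin δ cos θ)
   = arcsin(0.36130·-0.15739 + 0.93245·0.98754·-0.99488) = -76.65032°
λ₂ = λ₁ + atan2(sin θ sin δ cos φ₁, cos δ − sin φ₁ sin φ₂) = 38.60204°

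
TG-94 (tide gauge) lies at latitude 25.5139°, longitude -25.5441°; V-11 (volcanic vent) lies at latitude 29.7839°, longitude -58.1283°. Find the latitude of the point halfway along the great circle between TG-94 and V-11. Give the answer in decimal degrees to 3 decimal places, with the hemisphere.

Bx = cos φ₂ cos Δλ = 0.731298,  By = cos φ₂ sin Δλ = -0.467400
φₘ = atan2(sin φ₁ + sin φ₂, √((cos φ₁ + Bx)² + By²)) = 28.62494°
λₘ = λ₁ + atan2(By, cos φ₁ + Bx) = -41.50916°

28.625°N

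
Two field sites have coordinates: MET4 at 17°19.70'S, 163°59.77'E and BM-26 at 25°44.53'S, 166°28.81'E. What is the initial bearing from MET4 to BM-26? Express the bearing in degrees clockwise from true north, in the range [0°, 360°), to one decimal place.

MET4: φ = -17.32833°, λ = +163.99617°
BM-26: φ = -25.74217°, λ = +166.48017°
Δλ = 2.4840°
y = sin Δλ · cos φ₂ = 0.039039
x = cos φ₁ sin φ₂ − sin φ₁ cos φ₂ cos Δλ = -0.146574
θ = atan2(y, x) = 165.0858° → 165.0858° (mod 360°)

165.1°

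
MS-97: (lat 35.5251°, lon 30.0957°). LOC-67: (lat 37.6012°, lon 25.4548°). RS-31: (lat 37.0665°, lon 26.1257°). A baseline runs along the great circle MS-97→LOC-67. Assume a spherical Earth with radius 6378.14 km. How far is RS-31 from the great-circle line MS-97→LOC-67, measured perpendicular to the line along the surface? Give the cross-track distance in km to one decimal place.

24.8 km

δ₁₃ = central angle MS-97→RS-31 = 0.061980 rad  (haversine)
θ₁₃ = bearing MS-97→RS-31 = 296.887°,  θ₁₂ = bearing MS-97→LOC-67 = 300.484°
dₓₜ = R·arcsin(sin δ₁₃ · sin(θ₁₃ − θ₁₂)) = 6378.14·arcsin(0.06194·sin(-3.597°)) = -24.785 km
|dₓₜ| = 24.785 km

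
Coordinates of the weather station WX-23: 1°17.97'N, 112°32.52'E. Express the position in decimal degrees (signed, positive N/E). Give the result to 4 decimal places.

+1.2995°, +112.5420°

lat: 1.2995° N → +1.2995°
lon: 112.5420° E → +112.5420°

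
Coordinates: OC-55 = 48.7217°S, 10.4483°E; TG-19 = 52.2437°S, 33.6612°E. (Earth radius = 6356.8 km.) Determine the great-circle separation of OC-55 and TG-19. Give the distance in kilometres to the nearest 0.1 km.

Δφ = -3.5220°,  Δλ = 23.2129°
a = sin²(Δφ/2) + cos φ₁ cos φ₂ sin²(Δλ/2) = 0.017295
c = 2·arcsin(√a) = 0.263784 rad = 15.1137°
d = R·c = 6356.8 × 0.263784 = 1676.8 km

1676.8 km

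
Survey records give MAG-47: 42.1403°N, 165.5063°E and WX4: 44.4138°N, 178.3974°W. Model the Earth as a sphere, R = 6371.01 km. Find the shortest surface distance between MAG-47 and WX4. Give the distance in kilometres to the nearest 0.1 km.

1325.1 km

Δφ = 2.2735°,  Δλ = 16.0963°
a = sin²(Δφ/2) + cos φ₁ cos φ₂ sin²(Δλ/2) = 0.010776
c = 2·arcsin(√a) = 0.207987 rad = 11.9168°
d = R·c = 6371.01 × 0.207987 = 1325.1 km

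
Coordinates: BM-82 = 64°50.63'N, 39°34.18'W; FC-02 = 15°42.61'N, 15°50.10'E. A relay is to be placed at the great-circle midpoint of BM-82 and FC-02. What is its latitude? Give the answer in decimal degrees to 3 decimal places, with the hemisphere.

BM-82: φ = +64.84383°, λ = -39.56967°
FC-02: φ = +15.71017°, λ = +15.83500°
Bx = cos φ₂ cos Δλ = 0.546567,  By = cos φ₂ sin Δλ = 0.792432
φₘ = atan2(sin φ₁ + sin φ₂, √((cos φ₁ + Bx)² + By²)) = 43.16381°
λₘ = λ₁ + atan2(By, cos φ₁ + Bx) = -0.37072°

43.164°N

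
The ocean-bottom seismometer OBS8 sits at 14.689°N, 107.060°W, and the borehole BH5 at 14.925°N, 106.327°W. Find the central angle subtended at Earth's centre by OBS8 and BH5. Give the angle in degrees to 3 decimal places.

0.747°

Δφ = 0.2360°,  Δλ = 0.7330°
a = sin²(Δφ/2) + cos φ₁ cos φ₂ sin²(Δλ/2) = 0.000042
c = 2·arcsin(√a) = 0.013036 rad = 0.7469°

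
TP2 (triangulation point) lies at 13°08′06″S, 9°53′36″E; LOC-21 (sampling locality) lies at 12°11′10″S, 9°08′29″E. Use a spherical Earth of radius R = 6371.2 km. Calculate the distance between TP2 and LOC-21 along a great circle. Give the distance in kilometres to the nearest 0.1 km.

133.4 km

TP2: φ = -13.13500°, λ = +9.89333°
LOC-21: φ = -12.18611°, λ = +9.14139°
Δφ = 0.9489°,  Δλ = -0.7519°
a = sin²(Δφ/2) + cos φ₁ cos φ₂ sin²(Δλ/2) = 0.000110
c = 2·arcsin(√a) = 0.020934 rad = 1.1994°
d = R·c = 6371.2 × 0.020934 = 133.4 km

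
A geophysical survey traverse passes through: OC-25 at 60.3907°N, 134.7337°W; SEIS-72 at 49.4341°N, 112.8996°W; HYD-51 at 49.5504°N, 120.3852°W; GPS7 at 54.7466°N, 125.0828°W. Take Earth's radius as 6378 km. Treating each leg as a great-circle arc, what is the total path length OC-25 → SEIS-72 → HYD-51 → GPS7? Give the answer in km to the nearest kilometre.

3041 km

OC-25→SEIS-72: c = 0.288324 rad, d = 1838.93 km
SEIS-72→HYD-51: c = 0.084852 rad, d = 541.19 km
HYD-51→GPS7: c = 0.103656 rad, d = 661.12 km
Total = 1838.93 + 541.19 + 661.12 = 3041.23 km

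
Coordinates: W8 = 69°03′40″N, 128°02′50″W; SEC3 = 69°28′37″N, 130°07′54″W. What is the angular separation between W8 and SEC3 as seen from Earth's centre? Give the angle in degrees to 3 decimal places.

0.847°

W8: φ = +69.06111°, λ = -128.04722°
SEC3: φ = +69.47694°, λ = -130.13167°
Δφ = 0.4158°,  Δλ = -2.0844°
a = sin²(Δφ/2) + cos φ₁ cos φ₂ sin²(Δλ/2) = 0.000055
c = 2·arcsin(√a) = 0.014781 rad = 0.8469°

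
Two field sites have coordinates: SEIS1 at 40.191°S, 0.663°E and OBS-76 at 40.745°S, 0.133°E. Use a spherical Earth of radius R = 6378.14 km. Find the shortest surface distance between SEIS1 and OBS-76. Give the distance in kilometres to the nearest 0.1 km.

Δφ = -0.5540°,  Δλ = -0.5300°
a = sin²(Δφ/2) + cos φ₁ cos φ₂ sin²(Δλ/2) = 0.000036
c = 2·arcsin(√a) = 0.011959 rad = 0.6852°
d = R·c = 6378.14 × 0.011959 = 76.3 km

76.3 km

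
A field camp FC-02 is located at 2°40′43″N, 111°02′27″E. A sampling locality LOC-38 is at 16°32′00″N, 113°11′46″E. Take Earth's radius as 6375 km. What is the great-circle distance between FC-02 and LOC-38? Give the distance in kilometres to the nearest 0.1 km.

1559.5 km

FC-02: φ = +2.67861°, λ = +111.04083°
LOC-38: φ = +16.53333°, λ = +113.19611°
Δφ = 13.8547°,  Δλ = 2.1553°
a = sin²(Δφ/2) + cos φ₁ cos φ₂ sin²(Δλ/2) = 0.014886
c = 2·arcsin(√a) = 0.244623 rad = 14.0159°
d = R·c = 6375 × 0.244623 = 1559.5 km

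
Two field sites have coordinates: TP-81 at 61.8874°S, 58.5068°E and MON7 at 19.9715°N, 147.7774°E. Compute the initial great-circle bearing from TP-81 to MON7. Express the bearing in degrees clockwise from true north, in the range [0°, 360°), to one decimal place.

79.7°

Δλ = 89.2706°
y = sin Δλ · cos φ₂ = 0.939786
x = cos φ₁ sin φ₂ − sin φ₁ cos φ₂ cos Δλ = 0.171495
θ = atan2(y, x) = 79.6583° → 79.6583° (mod 360°)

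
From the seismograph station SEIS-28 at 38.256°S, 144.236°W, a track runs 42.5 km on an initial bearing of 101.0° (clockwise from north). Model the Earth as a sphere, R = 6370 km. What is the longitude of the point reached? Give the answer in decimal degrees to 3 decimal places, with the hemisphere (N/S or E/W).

δ = d/R = 42.5/6370 = 0.006672 rad
φ₂ = arcsin(sin φ₁ cos δ + cos φ₁ sin δ cos θ)
   = arcsin(-0.61918·0.99998 + 0.78525·0.00667·-0.19081) = -38.32797°
λ₂ = λ₁ + atan2(sin θ sin δ cos φ₁, cos δ − sin φ₁ sin φ₂) = -143.75765°

143.758°W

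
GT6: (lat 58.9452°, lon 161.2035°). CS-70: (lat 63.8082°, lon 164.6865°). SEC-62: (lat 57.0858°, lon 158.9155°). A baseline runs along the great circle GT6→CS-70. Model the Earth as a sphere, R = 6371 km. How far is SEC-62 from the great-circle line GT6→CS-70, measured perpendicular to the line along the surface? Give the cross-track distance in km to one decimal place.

70.7 km

δ₁₃ = central angle GT6→SEC-62 = 0.038732 rad  (haversine)
θ₁₃ = bearing GT6→SEC-62 = 214.071°,  θ₁₂ = bearing GT6→CS-70 = 17.418°
dₓₜ = R·arcsin(sin δ₁₃ · sin(θ₁₃ − θ₁₂)) = 6371·arcsin(0.03872·sin(196.653°)) = -70.700 km
|dₓₜ| = 70.700 km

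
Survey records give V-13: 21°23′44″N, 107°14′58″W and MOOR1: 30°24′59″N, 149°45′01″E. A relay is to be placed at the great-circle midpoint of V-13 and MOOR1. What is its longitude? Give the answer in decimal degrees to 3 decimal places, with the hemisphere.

155.992°W

V-13: φ = +21.39556°, λ = -107.24944°
MOOR1: φ = +30.41639°, λ = +149.75028°
Bx = cos φ₂ cos Δλ = -0.193995,  By = cos φ₂ sin Δλ = -0.840265
φₘ = atan2(sin φ₁ + sin φ₂, √((cos φ₁ + Bx)² + By²)) = 37.93021°
λₘ = λ₁ + atan2(By, cos φ₁ + Bx) = -155.99188°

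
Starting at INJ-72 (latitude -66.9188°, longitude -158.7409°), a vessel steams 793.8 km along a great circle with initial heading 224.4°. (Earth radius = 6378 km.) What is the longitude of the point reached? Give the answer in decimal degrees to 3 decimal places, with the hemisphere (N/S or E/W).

174.518°W

δ = d/R = 793.8/6378 = 0.124459 rad
φ₂ = arcsin(sin φ₁ cos δ + cos φ₁ sin δ cos θ)
   = arcsin(-0.91995·0.99226 + 0.39204·0.12414·-0.71447) = -71.37070°
λ₂ = λ₁ + atan2(sin θ sin δ cos φ₁, cos δ − sin φ₁ sin φ₂) = -174.51789°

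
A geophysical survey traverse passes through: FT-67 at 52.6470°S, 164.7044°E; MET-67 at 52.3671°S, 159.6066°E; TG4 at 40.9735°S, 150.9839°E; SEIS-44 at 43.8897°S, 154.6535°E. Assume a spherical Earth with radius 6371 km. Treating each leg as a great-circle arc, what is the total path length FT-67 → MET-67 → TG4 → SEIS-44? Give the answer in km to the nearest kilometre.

FT-67→MET-67: c = 0.054363 rad, d = 346.35 km
MET-67→TG4: c = 0.223704 rad, d = 1425.22 km
TG4→SEIS-44: c = 0.069449 rad, d = 442.46 km
Total = 346.35 + 1425.22 + 442.46 = 2214.02 km

2214 km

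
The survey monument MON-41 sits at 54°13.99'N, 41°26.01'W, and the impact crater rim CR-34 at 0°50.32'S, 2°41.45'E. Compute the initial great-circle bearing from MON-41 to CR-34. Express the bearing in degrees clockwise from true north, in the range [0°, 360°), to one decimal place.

MON-41: φ = +54.23317°, λ = -41.43350°
CR-34: φ = -0.83867°, λ = +2.69083°
Δλ = 44.1243°
y = sin Δλ · cos φ₂ = 0.696143
x = cos φ₁ sin φ₂ − sin φ₁ cos φ₂ cos Δλ = -0.590942
θ = atan2(y, x) = 130.3273° → 130.3273° (mod 360°)

130.3°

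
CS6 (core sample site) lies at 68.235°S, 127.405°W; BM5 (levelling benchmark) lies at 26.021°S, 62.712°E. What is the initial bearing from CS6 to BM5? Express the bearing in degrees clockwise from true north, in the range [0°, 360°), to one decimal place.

189.1°

Δλ = -169.8830°
y = sin Δλ · cos φ₂ = -0.157853
x = cos φ₁ sin φ₂ − sin φ₁ cos φ₂ cos Δλ = -0.984266
θ = atan2(y, x) = -170.8887° → 189.1113° (mod 360°)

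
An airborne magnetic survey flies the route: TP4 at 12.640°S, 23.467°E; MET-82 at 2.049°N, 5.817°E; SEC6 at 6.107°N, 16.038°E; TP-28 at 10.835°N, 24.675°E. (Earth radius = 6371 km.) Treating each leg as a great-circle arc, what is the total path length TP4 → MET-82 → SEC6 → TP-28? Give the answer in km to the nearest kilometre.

TP4→MET-82: c = 0.399095 rad, d = 2542.63 km
MET-82→SEC6: c = 0.191480 rad, d = 1219.92 km
SEC6→TP-28: c = 0.170369 rad, d = 1085.42 km
Total = 2542.63 + 1219.92 + 1085.42 = 4847.97 km

4848 km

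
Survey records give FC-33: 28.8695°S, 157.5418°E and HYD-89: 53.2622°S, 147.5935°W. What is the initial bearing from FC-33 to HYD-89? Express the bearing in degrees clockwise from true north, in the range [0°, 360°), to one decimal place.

137.6°

Δλ = 54.8647°
y = sin Δλ · cos φ₂ = 0.489168
x = cos φ₁ sin φ₂ − sin φ₁ cos φ₂ cos Δλ = -0.535581
θ = atan2(y, x) = 137.5933° → 137.5933° (mod 360°)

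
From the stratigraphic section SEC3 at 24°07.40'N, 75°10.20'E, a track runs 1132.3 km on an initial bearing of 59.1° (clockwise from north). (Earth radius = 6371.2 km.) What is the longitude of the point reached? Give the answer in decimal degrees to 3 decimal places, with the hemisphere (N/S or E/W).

SEC3: φ = +24.12333°, λ = +75.17000°
δ = d/R = 1132.3/6371.2 = 0.177722 rad
φ₂ = arcsin(sin φ₁ cos δ + cos φ₁ sin δ cos θ)
   = arcsin(0.40870·0.98425 + 0.91267·0.17679·0.51354) = 29.02058°
λ₂ = λ₁ + atan2(sin θ sin δ cos φ₁, cos δ − sin φ₁ sin φ₂) = 85.15997°

85.160°E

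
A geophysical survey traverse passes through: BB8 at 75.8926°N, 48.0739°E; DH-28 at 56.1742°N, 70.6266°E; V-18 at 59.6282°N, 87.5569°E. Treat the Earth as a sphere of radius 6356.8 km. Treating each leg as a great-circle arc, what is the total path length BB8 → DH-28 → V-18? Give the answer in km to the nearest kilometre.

3441 km

BB8→DH-28: c = 0.373691 rad, d = 2375.48 km
DH-28→V-18: c = 0.167617 rad, d = 1065.51 km
Total = 2375.48 + 1065.51 = 3440.99 km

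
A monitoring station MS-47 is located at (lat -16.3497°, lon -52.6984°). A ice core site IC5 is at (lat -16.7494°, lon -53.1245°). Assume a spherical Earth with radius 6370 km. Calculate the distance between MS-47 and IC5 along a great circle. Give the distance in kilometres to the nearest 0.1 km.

63.5 km

Δφ = -0.3997°,  Δλ = -0.4261°
a = sin²(Δφ/2) + cos φ₁ cos φ₂ sin²(Δλ/2) = 0.000025
c = 2·arcsin(√a) = 0.009974 rad = 0.5715°
d = R·c = 6370 × 0.009974 = 63.5 km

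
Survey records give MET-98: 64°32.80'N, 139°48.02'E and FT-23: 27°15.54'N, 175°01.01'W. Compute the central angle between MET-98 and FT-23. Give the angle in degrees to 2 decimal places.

MET-98: φ = +64.54667°, λ = +139.80033°
FT-23: φ = +27.25900°, λ = -175.01683°
Δφ = -37.2877°,  Δλ = 45.1828°
a = sin²(Δφ/2) + cos φ₁ cos φ₂ sin²(Δλ/2) = 0.158579
c = 2·arcsin(√a) = 0.819151 rad = 46.9339°

46.93°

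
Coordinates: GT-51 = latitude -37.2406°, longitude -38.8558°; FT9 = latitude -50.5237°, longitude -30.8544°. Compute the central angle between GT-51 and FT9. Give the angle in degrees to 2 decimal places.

14.46°

Δφ = -13.2831°,  Δλ = 8.0014°
a = sin²(Δφ/2) + cos φ₁ cos φ₂ sin²(Δλ/2) = 0.015840
c = 2·arcsin(√a) = 0.252386 rad = 14.4607°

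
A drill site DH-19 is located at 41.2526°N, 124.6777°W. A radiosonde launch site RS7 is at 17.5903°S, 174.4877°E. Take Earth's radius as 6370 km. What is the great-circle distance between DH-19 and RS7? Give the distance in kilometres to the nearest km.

9047 km

Δφ = -58.8429°,  Δλ = -60.8346°
a = sin²(Δφ/2) + cos φ₁ cos φ₂ sin²(Δλ/2) = 0.425010
c = 2·arcsin(√a) = 1.420248 rad = 81.3742°
d = R·c = 6370 × 1.420248 = 9047.0 km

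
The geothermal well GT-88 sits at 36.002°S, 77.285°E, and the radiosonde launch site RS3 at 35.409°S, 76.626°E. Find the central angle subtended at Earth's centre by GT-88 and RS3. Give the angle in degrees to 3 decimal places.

0.799°

Δφ = 0.5930°,  Δλ = -0.6590°
a = sin²(Δφ/2) + cos φ₁ cos φ₂ sin²(Δλ/2) = 0.000049
c = 2·arcsin(√a) = 0.013941 rad = 0.7987°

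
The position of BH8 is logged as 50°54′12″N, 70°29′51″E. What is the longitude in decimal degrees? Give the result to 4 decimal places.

70.4975°E

70° + 29′/60 + 51″/3600 = 70 + 0.48333 + 0.01417 = 70.4975°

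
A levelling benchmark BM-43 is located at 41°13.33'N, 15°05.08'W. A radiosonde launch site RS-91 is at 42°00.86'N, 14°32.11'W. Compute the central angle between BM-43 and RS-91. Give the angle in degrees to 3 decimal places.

0.892°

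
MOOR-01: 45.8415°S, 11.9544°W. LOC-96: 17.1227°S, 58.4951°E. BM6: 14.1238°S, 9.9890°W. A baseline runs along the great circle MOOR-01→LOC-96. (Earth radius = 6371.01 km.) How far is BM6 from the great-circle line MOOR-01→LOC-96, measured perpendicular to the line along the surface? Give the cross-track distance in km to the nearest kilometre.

δ₁₃ = central angle MOOR-01→BM6 = 0.554334 rad  (haversine)
θ₁₃ = bearing MOOR-01→BM6 = 3.623°,  θ₁₂ = bearing MOOR-01→LOC-96 = 88.453°
dₓₜ = R·arcsin(sin δ₁₃ · sin(θ₁₃ − θ₁₂)) = 6371.01·arcsin(0.52638·sin(-84.830°)) = -3515.632 km
|dₓₜ| = 3515.632 km

3516 km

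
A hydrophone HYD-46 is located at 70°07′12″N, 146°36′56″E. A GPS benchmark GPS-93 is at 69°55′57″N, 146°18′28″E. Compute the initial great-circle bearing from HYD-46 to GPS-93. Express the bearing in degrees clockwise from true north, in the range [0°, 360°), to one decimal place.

209.4°

HYD-46: φ = +70.12000°, λ = +146.61556°
GPS-93: φ = +69.93250°, λ = +146.30778°
Δλ = -0.3078°
y = sin Δλ · cos φ₂ = -0.001843
x = cos φ₁ sin φ₂ − sin φ₁ cos φ₂ cos Δλ = -0.003268
θ = atan2(y, x) = -150.5754° → 209.4246° (mod 360°)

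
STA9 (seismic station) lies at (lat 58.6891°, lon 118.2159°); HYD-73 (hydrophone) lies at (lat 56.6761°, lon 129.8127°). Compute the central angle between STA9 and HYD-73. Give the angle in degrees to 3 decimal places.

6.509°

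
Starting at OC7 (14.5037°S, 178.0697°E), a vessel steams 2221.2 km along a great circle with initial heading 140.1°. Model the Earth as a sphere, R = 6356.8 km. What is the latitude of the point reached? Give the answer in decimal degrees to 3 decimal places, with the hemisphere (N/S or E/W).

δ = d/R = 2221.2/6356.8 = 0.349421 rad
φ₂ = arcsin(sin φ₁ cos δ + cos φ₁ sin δ cos θ)
   = arcsin(-0.25044·0.93957 + 0.96813·0.34235·-0.76717) = -29.31302°
λ₂ = λ₁ + atan2(sin θ sin δ cos φ₁, cos δ − sin φ₁ sin φ₂) = -167.34328°

29.313°S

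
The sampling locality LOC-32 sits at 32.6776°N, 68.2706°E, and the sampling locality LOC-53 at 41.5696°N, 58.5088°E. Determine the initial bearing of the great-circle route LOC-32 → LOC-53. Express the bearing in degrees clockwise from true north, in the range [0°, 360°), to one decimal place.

321.7°

Δλ = -9.7618°
y = sin Δλ · cos φ₂ = -0.126851
x = cos φ₁ sin φ₂ − sin φ₁ cos φ₂ cos Δλ = 0.160421
θ = atan2(y, x) = -38.3347° → 321.6653° (mod 360°)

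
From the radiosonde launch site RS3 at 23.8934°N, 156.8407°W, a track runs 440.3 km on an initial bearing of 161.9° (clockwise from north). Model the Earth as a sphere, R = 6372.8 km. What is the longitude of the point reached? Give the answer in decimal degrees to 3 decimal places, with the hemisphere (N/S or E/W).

δ = d/R = 440.3/6372.8 = 0.069091 rad
φ₂ = arcsin(sin φ₁ cos δ + cos φ₁ sin δ cos θ)
   = arcsin(0.40504·0.99761 + 0.91430·0.06904·-0.95052) = 20.12529°
λ₂ = λ₁ + atan2(sin θ sin δ cos φ₁, cos δ − sin φ₁ sin φ₂) = -155.53181°

155.532°W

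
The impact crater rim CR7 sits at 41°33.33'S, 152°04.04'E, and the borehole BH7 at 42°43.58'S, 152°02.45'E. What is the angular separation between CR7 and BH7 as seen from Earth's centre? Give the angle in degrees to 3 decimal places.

CR7: φ = -41.55550°, λ = +152.06733°
BH7: φ = -42.72633°, λ = +152.04083°
Δφ = -1.1708°,  Δλ = -0.0265°
a = sin²(Δφ/2) + cos φ₁ cos φ₂ sin²(Δλ/2) = 0.000104
c = 2·arcsin(√a) = 0.020438 rad = 1.1710°

1.171°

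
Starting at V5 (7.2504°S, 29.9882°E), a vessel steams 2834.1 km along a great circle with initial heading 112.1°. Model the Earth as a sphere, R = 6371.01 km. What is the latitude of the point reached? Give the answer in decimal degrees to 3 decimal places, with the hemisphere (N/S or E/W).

δ = d/R = 2834.1/6371.01 = 0.444843 rad
φ₂ = arcsin(sin φ₁ cos δ + cos φ₁ sin δ cos θ)
   = arcsin(-0.12621·0.90268 + 0.99200·0.43032·-0.37622) = -15.93366°
λ₂ = λ₁ + atan2(sin θ sin δ cos φ₁, cos δ − sin φ₁ sin φ₂) = 54.48424°

15.934°S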